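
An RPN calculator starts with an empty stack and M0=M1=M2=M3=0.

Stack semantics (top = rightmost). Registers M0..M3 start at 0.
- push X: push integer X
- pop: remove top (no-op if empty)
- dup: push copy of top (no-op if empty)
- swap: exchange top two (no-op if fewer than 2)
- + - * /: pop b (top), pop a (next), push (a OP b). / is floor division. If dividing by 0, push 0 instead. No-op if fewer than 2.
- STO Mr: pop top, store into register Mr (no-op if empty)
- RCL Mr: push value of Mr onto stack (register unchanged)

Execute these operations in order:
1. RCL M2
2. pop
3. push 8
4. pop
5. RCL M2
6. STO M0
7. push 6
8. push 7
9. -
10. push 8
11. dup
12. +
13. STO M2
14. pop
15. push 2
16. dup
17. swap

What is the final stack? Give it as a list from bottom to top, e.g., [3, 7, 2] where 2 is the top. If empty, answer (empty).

Answer: [2, 2]

Derivation:
After op 1 (RCL M2): stack=[0] mem=[0,0,0,0]
After op 2 (pop): stack=[empty] mem=[0,0,0,0]
After op 3 (push 8): stack=[8] mem=[0,0,0,0]
After op 4 (pop): stack=[empty] mem=[0,0,0,0]
After op 5 (RCL M2): stack=[0] mem=[0,0,0,0]
After op 6 (STO M0): stack=[empty] mem=[0,0,0,0]
After op 7 (push 6): stack=[6] mem=[0,0,0,0]
After op 8 (push 7): stack=[6,7] mem=[0,0,0,0]
After op 9 (-): stack=[-1] mem=[0,0,0,0]
After op 10 (push 8): stack=[-1,8] mem=[0,0,0,0]
After op 11 (dup): stack=[-1,8,8] mem=[0,0,0,0]
After op 12 (+): stack=[-1,16] mem=[0,0,0,0]
After op 13 (STO M2): stack=[-1] mem=[0,0,16,0]
After op 14 (pop): stack=[empty] mem=[0,0,16,0]
After op 15 (push 2): stack=[2] mem=[0,0,16,0]
After op 16 (dup): stack=[2,2] mem=[0,0,16,0]
After op 17 (swap): stack=[2,2] mem=[0,0,16,0]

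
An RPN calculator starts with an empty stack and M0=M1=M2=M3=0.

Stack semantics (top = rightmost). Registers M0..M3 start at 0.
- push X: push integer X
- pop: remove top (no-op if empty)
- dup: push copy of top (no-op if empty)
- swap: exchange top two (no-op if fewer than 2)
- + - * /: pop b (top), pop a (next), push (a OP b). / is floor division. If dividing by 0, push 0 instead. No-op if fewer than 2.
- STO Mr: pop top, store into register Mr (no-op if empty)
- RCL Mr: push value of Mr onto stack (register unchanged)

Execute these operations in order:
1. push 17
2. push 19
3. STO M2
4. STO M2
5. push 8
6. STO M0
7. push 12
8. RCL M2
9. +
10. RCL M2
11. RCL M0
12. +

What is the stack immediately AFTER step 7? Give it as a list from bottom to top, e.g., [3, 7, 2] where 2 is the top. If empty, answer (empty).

After op 1 (push 17): stack=[17] mem=[0,0,0,0]
After op 2 (push 19): stack=[17,19] mem=[0,0,0,0]
After op 3 (STO M2): stack=[17] mem=[0,0,19,0]
After op 4 (STO M2): stack=[empty] mem=[0,0,17,0]
After op 5 (push 8): stack=[8] mem=[0,0,17,0]
After op 6 (STO M0): stack=[empty] mem=[8,0,17,0]
After op 7 (push 12): stack=[12] mem=[8,0,17,0]

[12]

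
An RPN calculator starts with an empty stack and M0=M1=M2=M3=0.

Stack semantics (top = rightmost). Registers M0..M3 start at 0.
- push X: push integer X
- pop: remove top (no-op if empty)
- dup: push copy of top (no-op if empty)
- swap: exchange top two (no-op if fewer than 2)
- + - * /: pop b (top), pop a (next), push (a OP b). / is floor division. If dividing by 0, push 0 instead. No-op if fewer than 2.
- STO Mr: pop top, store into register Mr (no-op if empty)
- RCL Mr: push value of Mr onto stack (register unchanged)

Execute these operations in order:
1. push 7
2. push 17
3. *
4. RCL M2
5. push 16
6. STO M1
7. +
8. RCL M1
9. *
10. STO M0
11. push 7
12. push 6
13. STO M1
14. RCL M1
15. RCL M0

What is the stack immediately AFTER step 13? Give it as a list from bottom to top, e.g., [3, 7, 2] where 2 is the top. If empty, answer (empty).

After op 1 (push 7): stack=[7] mem=[0,0,0,0]
After op 2 (push 17): stack=[7,17] mem=[0,0,0,0]
After op 3 (*): stack=[119] mem=[0,0,0,0]
After op 4 (RCL M2): stack=[119,0] mem=[0,0,0,0]
After op 5 (push 16): stack=[119,0,16] mem=[0,0,0,0]
After op 6 (STO M1): stack=[119,0] mem=[0,16,0,0]
After op 7 (+): stack=[119] mem=[0,16,0,0]
After op 8 (RCL M1): stack=[119,16] mem=[0,16,0,0]
After op 9 (*): stack=[1904] mem=[0,16,0,0]
After op 10 (STO M0): stack=[empty] mem=[1904,16,0,0]
After op 11 (push 7): stack=[7] mem=[1904,16,0,0]
After op 12 (push 6): stack=[7,6] mem=[1904,16,0,0]
After op 13 (STO M1): stack=[7] mem=[1904,6,0,0]

[7]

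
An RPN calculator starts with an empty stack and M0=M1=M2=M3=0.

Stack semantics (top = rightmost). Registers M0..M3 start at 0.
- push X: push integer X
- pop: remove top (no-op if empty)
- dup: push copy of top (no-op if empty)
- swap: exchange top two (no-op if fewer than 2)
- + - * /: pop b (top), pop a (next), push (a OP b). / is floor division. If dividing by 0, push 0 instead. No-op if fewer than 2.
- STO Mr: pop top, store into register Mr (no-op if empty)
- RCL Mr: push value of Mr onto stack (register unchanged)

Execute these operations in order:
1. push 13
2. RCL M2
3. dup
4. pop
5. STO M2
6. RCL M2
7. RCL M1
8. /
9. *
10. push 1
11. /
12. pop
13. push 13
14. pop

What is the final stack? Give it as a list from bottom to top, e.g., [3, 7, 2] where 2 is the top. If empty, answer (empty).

After op 1 (push 13): stack=[13] mem=[0,0,0,0]
After op 2 (RCL M2): stack=[13,0] mem=[0,0,0,0]
After op 3 (dup): stack=[13,0,0] mem=[0,0,0,0]
After op 4 (pop): stack=[13,0] mem=[0,0,0,0]
After op 5 (STO M2): stack=[13] mem=[0,0,0,0]
After op 6 (RCL M2): stack=[13,0] mem=[0,0,0,0]
After op 7 (RCL M1): stack=[13,0,0] mem=[0,0,0,0]
After op 8 (/): stack=[13,0] mem=[0,0,0,0]
After op 9 (*): stack=[0] mem=[0,0,0,0]
After op 10 (push 1): stack=[0,1] mem=[0,0,0,0]
After op 11 (/): stack=[0] mem=[0,0,0,0]
After op 12 (pop): stack=[empty] mem=[0,0,0,0]
After op 13 (push 13): stack=[13] mem=[0,0,0,0]
After op 14 (pop): stack=[empty] mem=[0,0,0,0]

Answer: (empty)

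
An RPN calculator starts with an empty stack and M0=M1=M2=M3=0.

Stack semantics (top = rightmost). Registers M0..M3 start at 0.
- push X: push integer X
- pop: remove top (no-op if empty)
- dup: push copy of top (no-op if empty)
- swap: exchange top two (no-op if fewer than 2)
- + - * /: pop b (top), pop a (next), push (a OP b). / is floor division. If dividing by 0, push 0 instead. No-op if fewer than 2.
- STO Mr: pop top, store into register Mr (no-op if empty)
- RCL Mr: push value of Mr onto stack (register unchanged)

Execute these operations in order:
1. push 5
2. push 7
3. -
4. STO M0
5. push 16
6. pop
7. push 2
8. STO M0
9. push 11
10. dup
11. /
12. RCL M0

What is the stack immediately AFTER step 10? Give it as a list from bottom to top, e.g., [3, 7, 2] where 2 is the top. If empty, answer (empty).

After op 1 (push 5): stack=[5] mem=[0,0,0,0]
After op 2 (push 7): stack=[5,7] mem=[0,0,0,0]
After op 3 (-): stack=[-2] mem=[0,0,0,0]
After op 4 (STO M0): stack=[empty] mem=[-2,0,0,0]
After op 5 (push 16): stack=[16] mem=[-2,0,0,0]
After op 6 (pop): stack=[empty] mem=[-2,0,0,0]
After op 7 (push 2): stack=[2] mem=[-2,0,0,0]
After op 8 (STO M0): stack=[empty] mem=[2,0,0,0]
After op 9 (push 11): stack=[11] mem=[2,0,0,0]
After op 10 (dup): stack=[11,11] mem=[2,0,0,0]

[11, 11]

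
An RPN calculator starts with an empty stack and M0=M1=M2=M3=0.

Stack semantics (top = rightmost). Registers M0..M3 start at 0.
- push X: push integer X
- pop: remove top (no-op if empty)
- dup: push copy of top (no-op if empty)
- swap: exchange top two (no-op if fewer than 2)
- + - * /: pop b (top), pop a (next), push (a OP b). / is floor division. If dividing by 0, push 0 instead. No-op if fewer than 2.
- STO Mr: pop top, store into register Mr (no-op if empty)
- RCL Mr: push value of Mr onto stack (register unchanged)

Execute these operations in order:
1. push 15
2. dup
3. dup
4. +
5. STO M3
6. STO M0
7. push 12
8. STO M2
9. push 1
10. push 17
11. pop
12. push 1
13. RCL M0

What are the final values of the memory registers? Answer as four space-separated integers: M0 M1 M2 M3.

Answer: 15 0 12 30

Derivation:
After op 1 (push 15): stack=[15] mem=[0,0,0,0]
After op 2 (dup): stack=[15,15] mem=[0,0,0,0]
After op 3 (dup): stack=[15,15,15] mem=[0,0,0,0]
After op 4 (+): stack=[15,30] mem=[0,0,0,0]
After op 5 (STO M3): stack=[15] mem=[0,0,0,30]
After op 6 (STO M0): stack=[empty] mem=[15,0,0,30]
After op 7 (push 12): stack=[12] mem=[15,0,0,30]
After op 8 (STO M2): stack=[empty] mem=[15,0,12,30]
After op 9 (push 1): stack=[1] mem=[15,0,12,30]
After op 10 (push 17): stack=[1,17] mem=[15,0,12,30]
After op 11 (pop): stack=[1] mem=[15,0,12,30]
After op 12 (push 1): stack=[1,1] mem=[15,0,12,30]
After op 13 (RCL M0): stack=[1,1,15] mem=[15,0,12,30]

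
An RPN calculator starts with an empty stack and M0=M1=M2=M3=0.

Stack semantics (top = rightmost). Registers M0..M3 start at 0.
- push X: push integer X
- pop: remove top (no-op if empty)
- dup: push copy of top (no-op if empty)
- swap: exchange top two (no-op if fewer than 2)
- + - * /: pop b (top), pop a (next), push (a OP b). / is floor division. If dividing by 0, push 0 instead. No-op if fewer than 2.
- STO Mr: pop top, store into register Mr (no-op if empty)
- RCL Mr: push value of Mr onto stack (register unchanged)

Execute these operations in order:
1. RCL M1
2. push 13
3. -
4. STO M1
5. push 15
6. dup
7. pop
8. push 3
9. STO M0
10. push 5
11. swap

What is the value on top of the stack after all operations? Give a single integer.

Answer: 15

Derivation:
After op 1 (RCL M1): stack=[0] mem=[0,0,0,0]
After op 2 (push 13): stack=[0,13] mem=[0,0,0,0]
After op 3 (-): stack=[-13] mem=[0,0,0,0]
After op 4 (STO M1): stack=[empty] mem=[0,-13,0,0]
After op 5 (push 15): stack=[15] mem=[0,-13,0,0]
After op 6 (dup): stack=[15,15] mem=[0,-13,0,0]
After op 7 (pop): stack=[15] mem=[0,-13,0,0]
After op 8 (push 3): stack=[15,3] mem=[0,-13,0,0]
After op 9 (STO M0): stack=[15] mem=[3,-13,0,0]
After op 10 (push 5): stack=[15,5] mem=[3,-13,0,0]
After op 11 (swap): stack=[5,15] mem=[3,-13,0,0]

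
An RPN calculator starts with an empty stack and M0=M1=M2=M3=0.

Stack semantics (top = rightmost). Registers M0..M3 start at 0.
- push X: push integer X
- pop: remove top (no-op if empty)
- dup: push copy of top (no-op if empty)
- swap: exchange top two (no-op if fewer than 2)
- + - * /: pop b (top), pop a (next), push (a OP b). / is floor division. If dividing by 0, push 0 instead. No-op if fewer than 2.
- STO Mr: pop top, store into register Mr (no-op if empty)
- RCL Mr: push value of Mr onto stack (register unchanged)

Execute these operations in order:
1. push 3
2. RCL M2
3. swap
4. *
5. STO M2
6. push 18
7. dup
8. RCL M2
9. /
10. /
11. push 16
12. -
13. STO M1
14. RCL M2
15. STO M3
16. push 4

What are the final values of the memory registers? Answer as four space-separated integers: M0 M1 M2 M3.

After op 1 (push 3): stack=[3] mem=[0,0,0,0]
After op 2 (RCL M2): stack=[3,0] mem=[0,0,0,0]
After op 3 (swap): stack=[0,3] mem=[0,0,0,0]
After op 4 (*): stack=[0] mem=[0,0,0,0]
After op 5 (STO M2): stack=[empty] mem=[0,0,0,0]
After op 6 (push 18): stack=[18] mem=[0,0,0,0]
After op 7 (dup): stack=[18,18] mem=[0,0,0,0]
After op 8 (RCL M2): stack=[18,18,0] mem=[0,0,0,0]
After op 9 (/): stack=[18,0] mem=[0,0,0,0]
After op 10 (/): stack=[0] mem=[0,0,0,0]
After op 11 (push 16): stack=[0,16] mem=[0,0,0,0]
After op 12 (-): stack=[-16] mem=[0,0,0,0]
After op 13 (STO M1): stack=[empty] mem=[0,-16,0,0]
After op 14 (RCL M2): stack=[0] mem=[0,-16,0,0]
After op 15 (STO M3): stack=[empty] mem=[0,-16,0,0]
After op 16 (push 4): stack=[4] mem=[0,-16,0,0]

Answer: 0 -16 0 0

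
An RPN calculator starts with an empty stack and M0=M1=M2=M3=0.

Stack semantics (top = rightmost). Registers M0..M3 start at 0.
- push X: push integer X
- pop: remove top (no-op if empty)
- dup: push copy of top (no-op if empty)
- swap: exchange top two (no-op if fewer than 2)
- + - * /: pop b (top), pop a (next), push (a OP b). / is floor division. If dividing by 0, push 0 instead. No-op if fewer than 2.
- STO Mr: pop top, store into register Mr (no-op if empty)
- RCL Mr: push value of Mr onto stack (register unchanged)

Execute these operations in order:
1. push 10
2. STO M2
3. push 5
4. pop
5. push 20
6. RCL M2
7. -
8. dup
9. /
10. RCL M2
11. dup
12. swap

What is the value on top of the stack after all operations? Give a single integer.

Answer: 10

Derivation:
After op 1 (push 10): stack=[10] mem=[0,0,0,0]
After op 2 (STO M2): stack=[empty] mem=[0,0,10,0]
After op 3 (push 5): stack=[5] mem=[0,0,10,0]
After op 4 (pop): stack=[empty] mem=[0,0,10,0]
After op 5 (push 20): stack=[20] mem=[0,0,10,0]
After op 6 (RCL M2): stack=[20,10] mem=[0,0,10,0]
After op 7 (-): stack=[10] mem=[0,0,10,0]
After op 8 (dup): stack=[10,10] mem=[0,0,10,0]
After op 9 (/): stack=[1] mem=[0,0,10,0]
After op 10 (RCL M2): stack=[1,10] mem=[0,0,10,0]
After op 11 (dup): stack=[1,10,10] mem=[0,0,10,0]
After op 12 (swap): stack=[1,10,10] mem=[0,0,10,0]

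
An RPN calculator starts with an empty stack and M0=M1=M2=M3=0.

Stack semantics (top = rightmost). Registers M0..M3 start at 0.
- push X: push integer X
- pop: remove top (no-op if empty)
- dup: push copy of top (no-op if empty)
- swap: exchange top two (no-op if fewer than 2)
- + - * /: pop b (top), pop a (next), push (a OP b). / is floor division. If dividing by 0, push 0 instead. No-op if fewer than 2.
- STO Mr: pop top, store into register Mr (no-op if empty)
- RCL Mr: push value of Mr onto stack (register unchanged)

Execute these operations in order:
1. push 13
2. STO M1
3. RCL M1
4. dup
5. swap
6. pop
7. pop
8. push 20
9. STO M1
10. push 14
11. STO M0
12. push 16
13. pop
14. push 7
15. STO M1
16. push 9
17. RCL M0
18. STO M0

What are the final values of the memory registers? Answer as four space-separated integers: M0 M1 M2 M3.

Answer: 14 7 0 0

Derivation:
After op 1 (push 13): stack=[13] mem=[0,0,0,0]
After op 2 (STO M1): stack=[empty] mem=[0,13,0,0]
After op 3 (RCL M1): stack=[13] mem=[0,13,0,0]
After op 4 (dup): stack=[13,13] mem=[0,13,0,0]
After op 5 (swap): stack=[13,13] mem=[0,13,0,0]
After op 6 (pop): stack=[13] mem=[0,13,0,0]
After op 7 (pop): stack=[empty] mem=[0,13,0,0]
After op 8 (push 20): stack=[20] mem=[0,13,0,0]
After op 9 (STO M1): stack=[empty] mem=[0,20,0,0]
After op 10 (push 14): stack=[14] mem=[0,20,0,0]
After op 11 (STO M0): stack=[empty] mem=[14,20,0,0]
After op 12 (push 16): stack=[16] mem=[14,20,0,0]
After op 13 (pop): stack=[empty] mem=[14,20,0,0]
After op 14 (push 7): stack=[7] mem=[14,20,0,0]
After op 15 (STO M1): stack=[empty] mem=[14,7,0,0]
After op 16 (push 9): stack=[9] mem=[14,7,0,0]
After op 17 (RCL M0): stack=[9,14] mem=[14,7,0,0]
After op 18 (STO M0): stack=[9] mem=[14,7,0,0]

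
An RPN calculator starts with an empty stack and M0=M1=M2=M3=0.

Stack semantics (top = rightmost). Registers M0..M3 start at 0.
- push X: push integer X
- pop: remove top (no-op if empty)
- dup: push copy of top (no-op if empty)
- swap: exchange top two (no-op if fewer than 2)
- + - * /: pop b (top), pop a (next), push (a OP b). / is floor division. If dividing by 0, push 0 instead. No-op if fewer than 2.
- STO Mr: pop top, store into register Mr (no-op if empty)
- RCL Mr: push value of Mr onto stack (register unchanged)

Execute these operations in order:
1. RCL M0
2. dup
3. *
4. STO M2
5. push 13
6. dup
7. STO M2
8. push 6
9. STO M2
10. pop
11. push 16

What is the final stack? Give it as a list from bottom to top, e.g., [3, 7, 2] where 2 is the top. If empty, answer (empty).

After op 1 (RCL M0): stack=[0] mem=[0,0,0,0]
After op 2 (dup): stack=[0,0] mem=[0,0,0,0]
After op 3 (*): stack=[0] mem=[0,0,0,0]
After op 4 (STO M2): stack=[empty] mem=[0,0,0,0]
After op 5 (push 13): stack=[13] mem=[0,0,0,0]
After op 6 (dup): stack=[13,13] mem=[0,0,0,0]
After op 7 (STO M2): stack=[13] mem=[0,0,13,0]
After op 8 (push 6): stack=[13,6] mem=[0,0,13,0]
After op 9 (STO M2): stack=[13] mem=[0,0,6,0]
After op 10 (pop): stack=[empty] mem=[0,0,6,0]
After op 11 (push 16): stack=[16] mem=[0,0,6,0]

Answer: [16]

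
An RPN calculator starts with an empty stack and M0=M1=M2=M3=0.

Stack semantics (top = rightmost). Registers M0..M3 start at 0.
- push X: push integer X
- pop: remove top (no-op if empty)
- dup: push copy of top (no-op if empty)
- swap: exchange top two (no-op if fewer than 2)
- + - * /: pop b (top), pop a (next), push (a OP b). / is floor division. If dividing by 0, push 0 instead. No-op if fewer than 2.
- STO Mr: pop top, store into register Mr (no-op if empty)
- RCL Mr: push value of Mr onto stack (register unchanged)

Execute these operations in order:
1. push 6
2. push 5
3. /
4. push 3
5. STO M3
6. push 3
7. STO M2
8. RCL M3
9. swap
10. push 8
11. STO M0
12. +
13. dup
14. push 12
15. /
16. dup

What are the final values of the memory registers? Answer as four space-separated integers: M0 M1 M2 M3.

After op 1 (push 6): stack=[6] mem=[0,0,0,0]
After op 2 (push 5): stack=[6,5] mem=[0,0,0,0]
After op 3 (/): stack=[1] mem=[0,0,0,0]
After op 4 (push 3): stack=[1,3] mem=[0,0,0,0]
After op 5 (STO M3): stack=[1] mem=[0,0,0,3]
After op 6 (push 3): stack=[1,3] mem=[0,0,0,3]
After op 7 (STO M2): stack=[1] mem=[0,0,3,3]
After op 8 (RCL M3): stack=[1,3] mem=[0,0,3,3]
After op 9 (swap): stack=[3,1] mem=[0,0,3,3]
After op 10 (push 8): stack=[3,1,8] mem=[0,0,3,3]
After op 11 (STO M0): stack=[3,1] mem=[8,0,3,3]
After op 12 (+): stack=[4] mem=[8,0,3,3]
After op 13 (dup): stack=[4,4] mem=[8,0,3,3]
After op 14 (push 12): stack=[4,4,12] mem=[8,0,3,3]
After op 15 (/): stack=[4,0] mem=[8,0,3,3]
After op 16 (dup): stack=[4,0,0] mem=[8,0,3,3]

Answer: 8 0 3 3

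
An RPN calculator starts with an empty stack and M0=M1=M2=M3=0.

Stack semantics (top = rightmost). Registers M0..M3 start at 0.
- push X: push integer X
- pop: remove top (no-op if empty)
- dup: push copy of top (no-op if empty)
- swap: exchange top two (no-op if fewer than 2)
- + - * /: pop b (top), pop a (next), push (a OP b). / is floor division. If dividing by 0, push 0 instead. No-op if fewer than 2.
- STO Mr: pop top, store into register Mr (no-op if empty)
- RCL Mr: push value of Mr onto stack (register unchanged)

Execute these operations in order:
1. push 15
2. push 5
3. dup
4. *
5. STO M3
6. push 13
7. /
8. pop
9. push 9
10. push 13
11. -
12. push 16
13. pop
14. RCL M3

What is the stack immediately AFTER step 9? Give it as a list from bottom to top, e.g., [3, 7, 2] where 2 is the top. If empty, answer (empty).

After op 1 (push 15): stack=[15] mem=[0,0,0,0]
After op 2 (push 5): stack=[15,5] mem=[0,0,0,0]
After op 3 (dup): stack=[15,5,5] mem=[0,0,0,0]
After op 4 (*): stack=[15,25] mem=[0,0,0,0]
After op 5 (STO M3): stack=[15] mem=[0,0,0,25]
After op 6 (push 13): stack=[15,13] mem=[0,0,0,25]
After op 7 (/): stack=[1] mem=[0,0,0,25]
After op 8 (pop): stack=[empty] mem=[0,0,0,25]
After op 9 (push 9): stack=[9] mem=[0,0,0,25]

[9]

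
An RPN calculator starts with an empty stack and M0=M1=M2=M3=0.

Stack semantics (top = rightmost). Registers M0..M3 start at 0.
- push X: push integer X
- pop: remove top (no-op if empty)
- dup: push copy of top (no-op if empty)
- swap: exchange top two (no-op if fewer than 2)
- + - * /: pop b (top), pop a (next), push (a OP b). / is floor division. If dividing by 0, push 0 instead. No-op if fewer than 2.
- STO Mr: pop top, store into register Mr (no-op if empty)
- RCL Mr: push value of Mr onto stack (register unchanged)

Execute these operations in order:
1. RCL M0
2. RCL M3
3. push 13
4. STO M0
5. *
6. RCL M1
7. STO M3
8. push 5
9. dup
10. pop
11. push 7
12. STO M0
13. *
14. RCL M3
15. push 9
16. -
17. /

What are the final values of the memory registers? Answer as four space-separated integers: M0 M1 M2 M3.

Answer: 7 0 0 0

Derivation:
After op 1 (RCL M0): stack=[0] mem=[0,0,0,0]
After op 2 (RCL M3): stack=[0,0] mem=[0,0,0,0]
After op 3 (push 13): stack=[0,0,13] mem=[0,0,0,0]
After op 4 (STO M0): stack=[0,0] mem=[13,0,0,0]
After op 5 (*): stack=[0] mem=[13,0,0,0]
After op 6 (RCL M1): stack=[0,0] mem=[13,0,0,0]
After op 7 (STO M3): stack=[0] mem=[13,0,0,0]
After op 8 (push 5): stack=[0,5] mem=[13,0,0,0]
After op 9 (dup): stack=[0,5,5] mem=[13,0,0,0]
After op 10 (pop): stack=[0,5] mem=[13,0,0,0]
After op 11 (push 7): stack=[0,5,7] mem=[13,0,0,0]
After op 12 (STO M0): stack=[0,5] mem=[7,0,0,0]
After op 13 (*): stack=[0] mem=[7,0,0,0]
After op 14 (RCL M3): stack=[0,0] mem=[7,0,0,0]
After op 15 (push 9): stack=[0,0,9] mem=[7,0,0,0]
After op 16 (-): stack=[0,-9] mem=[7,0,0,0]
After op 17 (/): stack=[0] mem=[7,0,0,0]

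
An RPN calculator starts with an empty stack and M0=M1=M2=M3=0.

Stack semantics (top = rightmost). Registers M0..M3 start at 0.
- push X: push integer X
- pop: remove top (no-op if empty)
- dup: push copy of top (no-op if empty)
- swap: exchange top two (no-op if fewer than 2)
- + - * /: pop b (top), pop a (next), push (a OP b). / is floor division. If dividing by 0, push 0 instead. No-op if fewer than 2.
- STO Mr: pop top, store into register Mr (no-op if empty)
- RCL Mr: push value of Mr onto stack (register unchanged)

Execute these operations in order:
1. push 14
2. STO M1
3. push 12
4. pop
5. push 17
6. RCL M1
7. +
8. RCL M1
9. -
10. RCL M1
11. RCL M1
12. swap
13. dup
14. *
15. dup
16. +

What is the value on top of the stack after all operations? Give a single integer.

Answer: 392

Derivation:
After op 1 (push 14): stack=[14] mem=[0,0,0,0]
After op 2 (STO M1): stack=[empty] mem=[0,14,0,0]
After op 3 (push 12): stack=[12] mem=[0,14,0,0]
After op 4 (pop): stack=[empty] mem=[0,14,0,0]
After op 5 (push 17): stack=[17] mem=[0,14,0,0]
After op 6 (RCL M1): stack=[17,14] mem=[0,14,0,0]
After op 7 (+): stack=[31] mem=[0,14,0,0]
After op 8 (RCL M1): stack=[31,14] mem=[0,14,0,0]
After op 9 (-): stack=[17] mem=[0,14,0,0]
After op 10 (RCL M1): stack=[17,14] mem=[0,14,0,0]
After op 11 (RCL M1): stack=[17,14,14] mem=[0,14,0,0]
After op 12 (swap): stack=[17,14,14] mem=[0,14,0,0]
After op 13 (dup): stack=[17,14,14,14] mem=[0,14,0,0]
After op 14 (*): stack=[17,14,196] mem=[0,14,0,0]
After op 15 (dup): stack=[17,14,196,196] mem=[0,14,0,0]
After op 16 (+): stack=[17,14,392] mem=[0,14,0,0]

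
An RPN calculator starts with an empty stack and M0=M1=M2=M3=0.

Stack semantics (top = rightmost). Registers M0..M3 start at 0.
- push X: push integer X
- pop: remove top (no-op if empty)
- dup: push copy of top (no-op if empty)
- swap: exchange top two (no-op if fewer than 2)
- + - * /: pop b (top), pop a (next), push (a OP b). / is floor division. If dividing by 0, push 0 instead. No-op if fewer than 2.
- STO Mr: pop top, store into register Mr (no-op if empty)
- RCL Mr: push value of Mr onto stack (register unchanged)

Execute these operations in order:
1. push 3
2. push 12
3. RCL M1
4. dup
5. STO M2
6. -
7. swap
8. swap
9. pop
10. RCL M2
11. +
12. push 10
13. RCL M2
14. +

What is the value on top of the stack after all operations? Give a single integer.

After op 1 (push 3): stack=[3] mem=[0,0,0,0]
After op 2 (push 12): stack=[3,12] mem=[0,0,0,0]
After op 3 (RCL M1): stack=[3,12,0] mem=[0,0,0,0]
After op 4 (dup): stack=[3,12,0,0] mem=[0,0,0,0]
After op 5 (STO M2): stack=[3,12,0] mem=[0,0,0,0]
After op 6 (-): stack=[3,12] mem=[0,0,0,0]
After op 7 (swap): stack=[12,3] mem=[0,0,0,0]
After op 8 (swap): stack=[3,12] mem=[0,0,0,0]
After op 9 (pop): stack=[3] mem=[0,0,0,0]
After op 10 (RCL M2): stack=[3,0] mem=[0,0,0,0]
After op 11 (+): stack=[3] mem=[0,0,0,0]
After op 12 (push 10): stack=[3,10] mem=[0,0,0,0]
After op 13 (RCL M2): stack=[3,10,0] mem=[0,0,0,0]
After op 14 (+): stack=[3,10] mem=[0,0,0,0]

Answer: 10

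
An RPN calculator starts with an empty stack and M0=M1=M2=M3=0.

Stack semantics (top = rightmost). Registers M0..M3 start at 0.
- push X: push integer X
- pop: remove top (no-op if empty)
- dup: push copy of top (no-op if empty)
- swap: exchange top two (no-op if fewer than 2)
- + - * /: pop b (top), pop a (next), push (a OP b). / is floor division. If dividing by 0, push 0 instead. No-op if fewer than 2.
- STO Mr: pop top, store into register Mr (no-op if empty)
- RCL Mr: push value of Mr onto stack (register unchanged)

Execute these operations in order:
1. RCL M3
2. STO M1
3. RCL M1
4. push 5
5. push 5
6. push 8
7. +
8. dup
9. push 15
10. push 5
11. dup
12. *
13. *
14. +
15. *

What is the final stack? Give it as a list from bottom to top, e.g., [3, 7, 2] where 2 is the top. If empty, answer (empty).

After op 1 (RCL M3): stack=[0] mem=[0,0,0,0]
After op 2 (STO M1): stack=[empty] mem=[0,0,0,0]
After op 3 (RCL M1): stack=[0] mem=[0,0,0,0]
After op 4 (push 5): stack=[0,5] mem=[0,0,0,0]
After op 5 (push 5): stack=[0,5,5] mem=[0,0,0,0]
After op 6 (push 8): stack=[0,5,5,8] mem=[0,0,0,0]
After op 7 (+): stack=[0,5,13] mem=[0,0,0,0]
After op 8 (dup): stack=[0,5,13,13] mem=[0,0,0,0]
After op 9 (push 15): stack=[0,5,13,13,15] mem=[0,0,0,0]
After op 10 (push 5): stack=[0,5,13,13,15,5] mem=[0,0,0,0]
After op 11 (dup): stack=[0,5,13,13,15,5,5] mem=[0,0,0,0]
After op 12 (*): stack=[0,5,13,13,15,25] mem=[0,0,0,0]
After op 13 (*): stack=[0,5,13,13,375] mem=[0,0,0,0]
After op 14 (+): stack=[0,5,13,388] mem=[0,0,0,0]
After op 15 (*): stack=[0,5,5044] mem=[0,0,0,0]

Answer: [0, 5, 5044]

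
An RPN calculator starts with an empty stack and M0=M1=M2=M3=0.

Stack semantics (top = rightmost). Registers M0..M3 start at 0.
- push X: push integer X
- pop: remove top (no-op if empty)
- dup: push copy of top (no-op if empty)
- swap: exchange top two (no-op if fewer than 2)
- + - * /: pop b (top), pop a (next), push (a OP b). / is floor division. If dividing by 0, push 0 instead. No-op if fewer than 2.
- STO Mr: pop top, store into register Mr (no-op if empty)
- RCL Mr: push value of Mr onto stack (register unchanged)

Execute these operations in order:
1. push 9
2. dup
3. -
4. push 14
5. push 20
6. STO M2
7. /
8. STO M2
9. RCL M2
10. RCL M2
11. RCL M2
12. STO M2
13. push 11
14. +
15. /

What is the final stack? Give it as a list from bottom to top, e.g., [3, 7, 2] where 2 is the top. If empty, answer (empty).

After op 1 (push 9): stack=[9] mem=[0,0,0,0]
After op 2 (dup): stack=[9,9] mem=[0,0,0,0]
After op 3 (-): stack=[0] mem=[0,0,0,0]
After op 4 (push 14): stack=[0,14] mem=[0,0,0,0]
After op 5 (push 20): stack=[0,14,20] mem=[0,0,0,0]
After op 6 (STO M2): stack=[0,14] mem=[0,0,20,0]
After op 7 (/): stack=[0] mem=[0,0,20,0]
After op 8 (STO M2): stack=[empty] mem=[0,0,0,0]
After op 9 (RCL M2): stack=[0] mem=[0,0,0,0]
After op 10 (RCL M2): stack=[0,0] mem=[0,0,0,0]
After op 11 (RCL M2): stack=[0,0,0] mem=[0,0,0,0]
After op 12 (STO M2): stack=[0,0] mem=[0,0,0,0]
After op 13 (push 11): stack=[0,0,11] mem=[0,0,0,0]
After op 14 (+): stack=[0,11] mem=[0,0,0,0]
After op 15 (/): stack=[0] mem=[0,0,0,0]

Answer: [0]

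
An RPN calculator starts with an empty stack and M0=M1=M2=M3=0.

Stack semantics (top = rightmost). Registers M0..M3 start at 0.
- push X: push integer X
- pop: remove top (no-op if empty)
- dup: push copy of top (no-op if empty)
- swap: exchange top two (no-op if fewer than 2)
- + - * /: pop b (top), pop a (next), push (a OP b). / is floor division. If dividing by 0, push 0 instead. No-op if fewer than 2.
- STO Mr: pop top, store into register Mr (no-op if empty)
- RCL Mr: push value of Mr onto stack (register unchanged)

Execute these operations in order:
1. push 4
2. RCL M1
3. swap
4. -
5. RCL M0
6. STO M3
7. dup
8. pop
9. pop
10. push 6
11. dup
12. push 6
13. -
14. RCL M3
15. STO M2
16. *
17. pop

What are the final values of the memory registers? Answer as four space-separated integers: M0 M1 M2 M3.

Answer: 0 0 0 0

Derivation:
After op 1 (push 4): stack=[4] mem=[0,0,0,0]
After op 2 (RCL M1): stack=[4,0] mem=[0,0,0,0]
After op 3 (swap): stack=[0,4] mem=[0,0,0,0]
After op 4 (-): stack=[-4] mem=[0,0,0,0]
After op 5 (RCL M0): stack=[-4,0] mem=[0,0,0,0]
After op 6 (STO M3): stack=[-4] mem=[0,0,0,0]
After op 7 (dup): stack=[-4,-4] mem=[0,0,0,0]
After op 8 (pop): stack=[-4] mem=[0,0,0,0]
After op 9 (pop): stack=[empty] mem=[0,0,0,0]
After op 10 (push 6): stack=[6] mem=[0,0,0,0]
After op 11 (dup): stack=[6,6] mem=[0,0,0,0]
After op 12 (push 6): stack=[6,6,6] mem=[0,0,0,0]
After op 13 (-): stack=[6,0] mem=[0,0,0,0]
After op 14 (RCL M3): stack=[6,0,0] mem=[0,0,0,0]
After op 15 (STO M2): stack=[6,0] mem=[0,0,0,0]
After op 16 (*): stack=[0] mem=[0,0,0,0]
After op 17 (pop): stack=[empty] mem=[0,0,0,0]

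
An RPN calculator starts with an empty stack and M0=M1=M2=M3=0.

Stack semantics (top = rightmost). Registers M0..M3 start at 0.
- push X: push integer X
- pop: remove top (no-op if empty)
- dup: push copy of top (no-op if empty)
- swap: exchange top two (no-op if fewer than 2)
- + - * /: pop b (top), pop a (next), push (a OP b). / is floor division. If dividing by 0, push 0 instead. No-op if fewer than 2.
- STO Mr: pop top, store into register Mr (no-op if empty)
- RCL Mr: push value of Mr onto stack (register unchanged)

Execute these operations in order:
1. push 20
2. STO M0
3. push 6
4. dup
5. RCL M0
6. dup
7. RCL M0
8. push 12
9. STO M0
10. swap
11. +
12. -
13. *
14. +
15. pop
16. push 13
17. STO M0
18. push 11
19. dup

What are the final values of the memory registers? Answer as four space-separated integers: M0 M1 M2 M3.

Answer: 13 0 0 0

Derivation:
After op 1 (push 20): stack=[20] mem=[0,0,0,0]
After op 2 (STO M0): stack=[empty] mem=[20,0,0,0]
After op 3 (push 6): stack=[6] mem=[20,0,0,0]
After op 4 (dup): stack=[6,6] mem=[20,0,0,0]
After op 5 (RCL M0): stack=[6,6,20] mem=[20,0,0,0]
After op 6 (dup): stack=[6,6,20,20] mem=[20,0,0,0]
After op 7 (RCL M0): stack=[6,6,20,20,20] mem=[20,0,0,0]
After op 8 (push 12): stack=[6,6,20,20,20,12] mem=[20,0,0,0]
After op 9 (STO M0): stack=[6,6,20,20,20] mem=[12,0,0,0]
After op 10 (swap): stack=[6,6,20,20,20] mem=[12,0,0,0]
After op 11 (+): stack=[6,6,20,40] mem=[12,0,0,0]
After op 12 (-): stack=[6,6,-20] mem=[12,0,0,0]
After op 13 (*): stack=[6,-120] mem=[12,0,0,0]
After op 14 (+): stack=[-114] mem=[12,0,0,0]
After op 15 (pop): stack=[empty] mem=[12,0,0,0]
After op 16 (push 13): stack=[13] mem=[12,0,0,0]
After op 17 (STO M0): stack=[empty] mem=[13,0,0,0]
After op 18 (push 11): stack=[11] mem=[13,0,0,0]
After op 19 (dup): stack=[11,11] mem=[13,0,0,0]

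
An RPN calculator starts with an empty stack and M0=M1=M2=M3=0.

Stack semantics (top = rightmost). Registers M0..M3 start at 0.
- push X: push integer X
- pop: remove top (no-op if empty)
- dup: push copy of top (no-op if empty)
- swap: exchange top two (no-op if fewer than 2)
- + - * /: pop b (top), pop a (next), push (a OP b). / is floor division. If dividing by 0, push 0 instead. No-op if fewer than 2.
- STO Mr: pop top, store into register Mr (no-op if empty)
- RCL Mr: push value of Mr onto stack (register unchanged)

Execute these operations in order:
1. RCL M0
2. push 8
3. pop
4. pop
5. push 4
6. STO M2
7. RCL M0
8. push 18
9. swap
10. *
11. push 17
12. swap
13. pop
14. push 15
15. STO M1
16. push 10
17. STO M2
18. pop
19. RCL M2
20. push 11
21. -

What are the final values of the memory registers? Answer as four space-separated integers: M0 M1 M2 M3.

After op 1 (RCL M0): stack=[0] mem=[0,0,0,0]
After op 2 (push 8): stack=[0,8] mem=[0,0,0,0]
After op 3 (pop): stack=[0] mem=[0,0,0,0]
After op 4 (pop): stack=[empty] mem=[0,0,0,0]
After op 5 (push 4): stack=[4] mem=[0,0,0,0]
After op 6 (STO M2): stack=[empty] mem=[0,0,4,0]
After op 7 (RCL M0): stack=[0] mem=[0,0,4,0]
After op 8 (push 18): stack=[0,18] mem=[0,0,4,0]
After op 9 (swap): stack=[18,0] mem=[0,0,4,0]
After op 10 (*): stack=[0] mem=[0,0,4,0]
After op 11 (push 17): stack=[0,17] mem=[0,0,4,0]
After op 12 (swap): stack=[17,0] mem=[0,0,4,0]
After op 13 (pop): stack=[17] mem=[0,0,4,0]
After op 14 (push 15): stack=[17,15] mem=[0,0,4,0]
After op 15 (STO M1): stack=[17] mem=[0,15,4,0]
After op 16 (push 10): stack=[17,10] mem=[0,15,4,0]
After op 17 (STO M2): stack=[17] mem=[0,15,10,0]
After op 18 (pop): stack=[empty] mem=[0,15,10,0]
After op 19 (RCL M2): stack=[10] mem=[0,15,10,0]
After op 20 (push 11): stack=[10,11] mem=[0,15,10,0]
After op 21 (-): stack=[-1] mem=[0,15,10,0]

Answer: 0 15 10 0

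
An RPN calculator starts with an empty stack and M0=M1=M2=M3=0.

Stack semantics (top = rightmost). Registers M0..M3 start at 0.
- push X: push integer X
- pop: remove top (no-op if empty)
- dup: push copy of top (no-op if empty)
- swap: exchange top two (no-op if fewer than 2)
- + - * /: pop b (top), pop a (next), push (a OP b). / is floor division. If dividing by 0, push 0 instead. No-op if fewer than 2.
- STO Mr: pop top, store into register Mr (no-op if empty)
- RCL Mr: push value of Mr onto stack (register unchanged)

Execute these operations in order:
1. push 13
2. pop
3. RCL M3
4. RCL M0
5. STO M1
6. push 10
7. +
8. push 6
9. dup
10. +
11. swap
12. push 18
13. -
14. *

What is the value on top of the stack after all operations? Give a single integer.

Answer: -96

Derivation:
After op 1 (push 13): stack=[13] mem=[0,0,0,0]
After op 2 (pop): stack=[empty] mem=[0,0,0,0]
After op 3 (RCL M3): stack=[0] mem=[0,0,0,0]
After op 4 (RCL M0): stack=[0,0] mem=[0,0,0,0]
After op 5 (STO M1): stack=[0] mem=[0,0,0,0]
After op 6 (push 10): stack=[0,10] mem=[0,0,0,0]
After op 7 (+): stack=[10] mem=[0,0,0,0]
After op 8 (push 6): stack=[10,6] mem=[0,0,0,0]
After op 9 (dup): stack=[10,6,6] mem=[0,0,0,0]
After op 10 (+): stack=[10,12] mem=[0,0,0,0]
After op 11 (swap): stack=[12,10] mem=[0,0,0,0]
After op 12 (push 18): stack=[12,10,18] mem=[0,0,0,0]
After op 13 (-): stack=[12,-8] mem=[0,0,0,0]
After op 14 (*): stack=[-96] mem=[0,0,0,0]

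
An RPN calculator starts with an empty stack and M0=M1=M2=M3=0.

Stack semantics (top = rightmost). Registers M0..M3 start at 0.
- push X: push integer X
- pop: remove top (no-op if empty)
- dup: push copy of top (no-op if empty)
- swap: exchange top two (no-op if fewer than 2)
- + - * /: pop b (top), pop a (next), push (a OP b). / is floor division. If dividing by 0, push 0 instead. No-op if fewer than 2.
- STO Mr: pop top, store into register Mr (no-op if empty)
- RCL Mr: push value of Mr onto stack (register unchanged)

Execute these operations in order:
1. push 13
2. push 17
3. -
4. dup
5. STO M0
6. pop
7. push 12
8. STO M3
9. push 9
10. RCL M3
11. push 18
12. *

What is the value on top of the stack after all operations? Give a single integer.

Answer: 216

Derivation:
After op 1 (push 13): stack=[13] mem=[0,0,0,0]
After op 2 (push 17): stack=[13,17] mem=[0,0,0,0]
After op 3 (-): stack=[-4] mem=[0,0,0,0]
After op 4 (dup): stack=[-4,-4] mem=[0,0,0,0]
After op 5 (STO M0): stack=[-4] mem=[-4,0,0,0]
After op 6 (pop): stack=[empty] mem=[-4,0,0,0]
After op 7 (push 12): stack=[12] mem=[-4,0,0,0]
After op 8 (STO M3): stack=[empty] mem=[-4,0,0,12]
After op 9 (push 9): stack=[9] mem=[-4,0,0,12]
After op 10 (RCL M3): stack=[9,12] mem=[-4,0,0,12]
After op 11 (push 18): stack=[9,12,18] mem=[-4,0,0,12]
After op 12 (*): stack=[9,216] mem=[-4,0,0,12]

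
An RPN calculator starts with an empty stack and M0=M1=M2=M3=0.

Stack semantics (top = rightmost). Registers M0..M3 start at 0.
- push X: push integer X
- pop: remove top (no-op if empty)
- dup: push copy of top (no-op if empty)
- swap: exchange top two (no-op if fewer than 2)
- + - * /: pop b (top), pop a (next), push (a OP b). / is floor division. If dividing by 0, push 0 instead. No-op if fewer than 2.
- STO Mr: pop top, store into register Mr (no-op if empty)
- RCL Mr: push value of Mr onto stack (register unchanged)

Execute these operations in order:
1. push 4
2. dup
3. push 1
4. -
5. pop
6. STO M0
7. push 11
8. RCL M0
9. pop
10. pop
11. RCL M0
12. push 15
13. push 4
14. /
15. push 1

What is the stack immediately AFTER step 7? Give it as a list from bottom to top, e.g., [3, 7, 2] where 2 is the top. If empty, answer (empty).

After op 1 (push 4): stack=[4] mem=[0,0,0,0]
After op 2 (dup): stack=[4,4] mem=[0,0,0,0]
After op 3 (push 1): stack=[4,4,1] mem=[0,0,0,0]
After op 4 (-): stack=[4,3] mem=[0,0,0,0]
After op 5 (pop): stack=[4] mem=[0,0,0,0]
After op 6 (STO M0): stack=[empty] mem=[4,0,0,0]
After op 7 (push 11): stack=[11] mem=[4,0,0,0]

[11]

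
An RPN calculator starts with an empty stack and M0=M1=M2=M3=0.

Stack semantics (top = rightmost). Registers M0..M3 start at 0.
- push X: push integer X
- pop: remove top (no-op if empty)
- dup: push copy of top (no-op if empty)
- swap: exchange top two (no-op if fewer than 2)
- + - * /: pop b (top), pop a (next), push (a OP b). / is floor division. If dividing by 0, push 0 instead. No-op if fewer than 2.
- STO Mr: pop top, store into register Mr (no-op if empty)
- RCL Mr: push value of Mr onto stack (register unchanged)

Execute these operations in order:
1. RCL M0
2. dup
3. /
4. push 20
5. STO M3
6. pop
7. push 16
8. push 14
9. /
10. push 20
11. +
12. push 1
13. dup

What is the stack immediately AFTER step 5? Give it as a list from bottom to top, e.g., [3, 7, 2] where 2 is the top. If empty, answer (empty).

After op 1 (RCL M0): stack=[0] mem=[0,0,0,0]
After op 2 (dup): stack=[0,0] mem=[0,0,0,0]
After op 3 (/): stack=[0] mem=[0,0,0,0]
After op 4 (push 20): stack=[0,20] mem=[0,0,0,0]
After op 5 (STO M3): stack=[0] mem=[0,0,0,20]

[0]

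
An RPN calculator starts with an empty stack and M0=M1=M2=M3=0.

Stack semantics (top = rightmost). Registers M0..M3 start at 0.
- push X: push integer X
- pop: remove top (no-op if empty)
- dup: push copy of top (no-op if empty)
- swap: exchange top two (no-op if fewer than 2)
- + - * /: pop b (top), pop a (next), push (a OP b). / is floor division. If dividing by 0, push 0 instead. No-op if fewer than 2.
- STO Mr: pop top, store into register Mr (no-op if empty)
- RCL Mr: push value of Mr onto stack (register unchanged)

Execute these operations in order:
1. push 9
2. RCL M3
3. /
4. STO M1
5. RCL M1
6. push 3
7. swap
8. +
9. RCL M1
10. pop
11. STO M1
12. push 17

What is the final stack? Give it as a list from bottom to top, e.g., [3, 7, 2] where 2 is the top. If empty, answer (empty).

After op 1 (push 9): stack=[9] mem=[0,0,0,0]
After op 2 (RCL M3): stack=[9,0] mem=[0,0,0,0]
After op 3 (/): stack=[0] mem=[0,0,0,0]
After op 4 (STO M1): stack=[empty] mem=[0,0,0,0]
After op 5 (RCL M1): stack=[0] mem=[0,0,0,0]
After op 6 (push 3): stack=[0,3] mem=[0,0,0,0]
After op 7 (swap): stack=[3,0] mem=[0,0,0,0]
After op 8 (+): stack=[3] mem=[0,0,0,0]
After op 9 (RCL M1): stack=[3,0] mem=[0,0,0,0]
After op 10 (pop): stack=[3] mem=[0,0,0,0]
After op 11 (STO M1): stack=[empty] mem=[0,3,0,0]
After op 12 (push 17): stack=[17] mem=[0,3,0,0]

Answer: [17]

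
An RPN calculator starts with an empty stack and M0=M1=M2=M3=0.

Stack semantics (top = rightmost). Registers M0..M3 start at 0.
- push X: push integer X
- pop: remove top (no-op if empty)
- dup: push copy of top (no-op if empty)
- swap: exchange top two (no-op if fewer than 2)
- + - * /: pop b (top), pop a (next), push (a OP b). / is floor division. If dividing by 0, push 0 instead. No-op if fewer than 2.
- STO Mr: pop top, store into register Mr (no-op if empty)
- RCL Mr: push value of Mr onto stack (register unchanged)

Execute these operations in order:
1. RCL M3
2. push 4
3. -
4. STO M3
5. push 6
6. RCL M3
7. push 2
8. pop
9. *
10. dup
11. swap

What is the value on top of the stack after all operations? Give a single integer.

After op 1 (RCL M3): stack=[0] mem=[0,0,0,0]
After op 2 (push 4): stack=[0,4] mem=[0,0,0,0]
After op 3 (-): stack=[-4] mem=[0,0,0,0]
After op 4 (STO M3): stack=[empty] mem=[0,0,0,-4]
After op 5 (push 6): stack=[6] mem=[0,0,0,-4]
After op 6 (RCL M3): stack=[6,-4] mem=[0,0,0,-4]
After op 7 (push 2): stack=[6,-4,2] mem=[0,0,0,-4]
After op 8 (pop): stack=[6,-4] mem=[0,0,0,-4]
After op 9 (*): stack=[-24] mem=[0,0,0,-4]
After op 10 (dup): stack=[-24,-24] mem=[0,0,0,-4]
After op 11 (swap): stack=[-24,-24] mem=[0,0,0,-4]

Answer: -24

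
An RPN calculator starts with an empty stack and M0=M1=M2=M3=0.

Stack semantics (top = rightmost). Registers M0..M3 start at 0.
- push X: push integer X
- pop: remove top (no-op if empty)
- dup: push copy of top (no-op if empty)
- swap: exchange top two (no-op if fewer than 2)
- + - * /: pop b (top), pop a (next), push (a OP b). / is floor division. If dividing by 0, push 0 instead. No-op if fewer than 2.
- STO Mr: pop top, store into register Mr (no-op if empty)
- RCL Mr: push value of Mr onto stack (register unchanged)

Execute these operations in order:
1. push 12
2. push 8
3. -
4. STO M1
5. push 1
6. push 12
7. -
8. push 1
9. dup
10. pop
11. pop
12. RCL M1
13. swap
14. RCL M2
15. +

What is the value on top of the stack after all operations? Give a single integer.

Answer: -11

Derivation:
After op 1 (push 12): stack=[12] mem=[0,0,0,0]
After op 2 (push 8): stack=[12,8] mem=[0,0,0,0]
After op 3 (-): stack=[4] mem=[0,0,0,0]
After op 4 (STO M1): stack=[empty] mem=[0,4,0,0]
After op 5 (push 1): stack=[1] mem=[0,4,0,0]
After op 6 (push 12): stack=[1,12] mem=[0,4,0,0]
After op 7 (-): stack=[-11] mem=[0,4,0,0]
After op 8 (push 1): stack=[-11,1] mem=[0,4,0,0]
After op 9 (dup): stack=[-11,1,1] mem=[0,4,0,0]
After op 10 (pop): stack=[-11,1] mem=[0,4,0,0]
After op 11 (pop): stack=[-11] mem=[0,4,0,0]
After op 12 (RCL M1): stack=[-11,4] mem=[0,4,0,0]
After op 13 (swap): stack=[4,-11] mem=[0,4,0,0]
After op 14 (RCL M2): stack=[4,-11,0] mem=[0,4,0,0]
After op 15 (+): stack=[4,-11] mem=[0,4,0,0]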